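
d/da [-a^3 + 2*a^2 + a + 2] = -3*a^2 + 4*a + 1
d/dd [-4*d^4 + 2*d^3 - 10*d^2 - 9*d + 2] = -16*d^3 + 6*d^2 - 20*d - 9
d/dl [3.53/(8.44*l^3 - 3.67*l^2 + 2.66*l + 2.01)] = (-89.3796*l^2 + 25.9102*l - 9.3898)/(8.44*l^3 - 3.67*l^2 + 2.66*l + 2.01)^2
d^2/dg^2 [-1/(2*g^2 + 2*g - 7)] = 4*(2*g^2 + 2*g - 2*(2*g + 1)^2 - 7)/(2*g^2 + 2*g - 7)^3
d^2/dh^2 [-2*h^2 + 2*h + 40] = -4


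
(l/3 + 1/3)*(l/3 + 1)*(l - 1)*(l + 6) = l^4/9 + l^3 + 17*l^2/9 - l - 2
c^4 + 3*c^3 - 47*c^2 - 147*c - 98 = (c - 7)*(c + 1)*(c + 2)*(c + 7)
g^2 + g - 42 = (g - 6)*(g + 7)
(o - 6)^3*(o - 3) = o^4 - 21*o^3 + 162*o^2 - 540*o + 648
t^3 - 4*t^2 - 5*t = t*(t - 5)*(t + 1)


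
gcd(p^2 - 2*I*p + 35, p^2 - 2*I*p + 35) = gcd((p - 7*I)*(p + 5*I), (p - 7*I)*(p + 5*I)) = p^2 - 2*I*p + 35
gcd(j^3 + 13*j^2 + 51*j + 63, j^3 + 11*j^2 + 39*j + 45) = j^2 + 6*j + 9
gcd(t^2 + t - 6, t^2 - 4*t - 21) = t + 3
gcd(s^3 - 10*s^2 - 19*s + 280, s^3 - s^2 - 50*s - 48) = s - 8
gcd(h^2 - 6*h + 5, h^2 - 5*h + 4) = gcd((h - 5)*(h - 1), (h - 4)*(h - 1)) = h - 1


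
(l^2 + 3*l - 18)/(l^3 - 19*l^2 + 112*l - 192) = (l + 6)/(l^2 - 16*l + 64)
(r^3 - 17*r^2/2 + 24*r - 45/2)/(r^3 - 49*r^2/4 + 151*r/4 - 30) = 2*(2*r^2 - 11*r + 15)/(4*r^2 - 37*r + 40)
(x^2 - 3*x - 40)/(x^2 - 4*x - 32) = (x + 5)/(x + 4)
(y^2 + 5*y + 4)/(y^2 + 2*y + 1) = (y + 4)/(y + 1)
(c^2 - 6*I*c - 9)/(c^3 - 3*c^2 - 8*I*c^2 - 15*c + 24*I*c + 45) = (c - 3*I)/(c^2 - c*(3 + 5*I) + 15*I)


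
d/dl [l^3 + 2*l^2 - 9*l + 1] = 3*l^2 + 4*l - 9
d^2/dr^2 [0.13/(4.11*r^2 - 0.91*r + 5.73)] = (-4.391946*r^2 + 0.972426*r + 0.13*(8.22*r - 0.91)*(16.44*r - 1.82) - 6.123078)/(4.11*r^2 - 0.91*r + 5.73)^3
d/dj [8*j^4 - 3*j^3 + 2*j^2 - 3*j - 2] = 32*j^3 - 9*j^2 + 4*j - 3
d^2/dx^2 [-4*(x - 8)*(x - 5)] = -8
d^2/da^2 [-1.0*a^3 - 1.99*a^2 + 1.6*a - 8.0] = -6.0*a - 3.98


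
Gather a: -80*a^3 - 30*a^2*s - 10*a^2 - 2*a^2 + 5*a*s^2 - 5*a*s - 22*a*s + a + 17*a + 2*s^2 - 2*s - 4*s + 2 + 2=-80*a^3 + a^2*(-30*s - 12) + a*(5*s^2 - 27*s + 18) + 2*s^2 - 6*s + 4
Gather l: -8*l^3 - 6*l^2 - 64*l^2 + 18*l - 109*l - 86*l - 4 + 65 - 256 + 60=-8*l^3 - 70*l^2 - 177*l - 135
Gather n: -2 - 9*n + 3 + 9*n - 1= 0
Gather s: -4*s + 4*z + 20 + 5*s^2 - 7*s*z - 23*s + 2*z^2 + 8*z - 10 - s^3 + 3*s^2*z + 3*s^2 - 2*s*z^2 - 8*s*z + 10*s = -s^3 + s^2*(3*z + 8) + s*(-2*z^2 - 15*z - 17) + 2*z^2 + 12*z + 10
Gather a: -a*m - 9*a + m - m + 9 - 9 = a*(-m - 9)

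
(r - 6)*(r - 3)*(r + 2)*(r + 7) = r^4 - 49*r^2 + 36*r + 252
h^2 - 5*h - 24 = (h - 8)*(h + 3)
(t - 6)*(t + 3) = t^2 - 3*t - 18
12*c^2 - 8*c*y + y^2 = (-6*c + y)*(-2*c + y)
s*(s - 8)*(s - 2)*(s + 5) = s^4 - 5*s^3 - 34*s^2 + 80*s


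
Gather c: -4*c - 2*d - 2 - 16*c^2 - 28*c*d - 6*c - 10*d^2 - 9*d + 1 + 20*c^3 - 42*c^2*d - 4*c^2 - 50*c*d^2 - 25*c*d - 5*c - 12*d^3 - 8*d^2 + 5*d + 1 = 20*c^3 + c^2*(-42*d - 20) + c*(-50*d^2 - 53*d - 15) - 12*d^3 - 18*d^2 - 6*d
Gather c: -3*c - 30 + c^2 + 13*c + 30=c^2 + 10*c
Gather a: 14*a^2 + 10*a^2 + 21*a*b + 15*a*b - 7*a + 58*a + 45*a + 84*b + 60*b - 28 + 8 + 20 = 24*a^2 + a*(36*b + 96) + 144*b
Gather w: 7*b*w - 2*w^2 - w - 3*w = -2*w^2 + w*(7*b - 4)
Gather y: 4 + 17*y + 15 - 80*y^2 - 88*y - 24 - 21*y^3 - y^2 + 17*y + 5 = -21*y^3 - 81*y^2 - 54*y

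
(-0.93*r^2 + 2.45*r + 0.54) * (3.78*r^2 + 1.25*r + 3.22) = -3.5154*r^4 + 8.0985*r^3 + 2.1091*r^2 + 8.564*r + 1.7388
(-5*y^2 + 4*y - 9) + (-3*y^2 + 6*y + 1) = -8*y^2 + 10*y - 8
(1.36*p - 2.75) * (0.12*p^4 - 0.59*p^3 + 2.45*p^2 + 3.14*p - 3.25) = 0.1632*p^5 - 1.1324*p^4 + 4.9545*p^3 - 2.4671*p^2 - 13.055*p + 8.9375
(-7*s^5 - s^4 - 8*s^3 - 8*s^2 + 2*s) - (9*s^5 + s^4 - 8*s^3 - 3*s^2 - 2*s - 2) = -16*s^5 - 2*s^4 - 5*s^2 + 4*s + 2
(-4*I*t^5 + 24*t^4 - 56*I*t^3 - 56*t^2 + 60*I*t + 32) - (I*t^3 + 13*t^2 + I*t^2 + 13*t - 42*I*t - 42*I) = -4*I*t^5 + 24*t^4 - 57*I*t^3 - 69*t^2 - I*t^2 - 13*t + 102*I*t + 32 + 42*I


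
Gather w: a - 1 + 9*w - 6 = a + 9*w - 7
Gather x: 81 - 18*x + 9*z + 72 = -18*x + 9*z + 153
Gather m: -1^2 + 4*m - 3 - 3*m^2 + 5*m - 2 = -3*m^2 + 9*m - 6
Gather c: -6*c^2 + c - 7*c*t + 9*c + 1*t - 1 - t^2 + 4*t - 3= -6*c^2 + c*(10 - 7*t) - t^2 + 5*t - 4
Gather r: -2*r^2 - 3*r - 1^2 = -2*r^2 - 3*r - 1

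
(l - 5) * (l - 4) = l^2 - 9*l + 20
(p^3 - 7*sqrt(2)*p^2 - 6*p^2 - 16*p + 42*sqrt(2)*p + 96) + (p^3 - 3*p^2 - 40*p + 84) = 2*p^3 - 7*sqrt(2)*p^2 - 9*p^2 - 56*p + 42*sqrt(2)*p + 180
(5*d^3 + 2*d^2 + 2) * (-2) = -10*d^3 - 4*d^2 - 4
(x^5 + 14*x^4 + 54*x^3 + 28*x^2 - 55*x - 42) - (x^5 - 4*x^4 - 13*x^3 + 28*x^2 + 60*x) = 18*x^4 + 67*x^3 - 115*x - 42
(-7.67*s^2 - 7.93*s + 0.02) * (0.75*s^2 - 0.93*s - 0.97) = -5.7525*s^4 + 1.1856*s^3 + 14.8298*s^2 + 7.6735*s - 0.0194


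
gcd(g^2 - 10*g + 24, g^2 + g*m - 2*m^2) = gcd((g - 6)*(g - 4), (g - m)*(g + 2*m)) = 1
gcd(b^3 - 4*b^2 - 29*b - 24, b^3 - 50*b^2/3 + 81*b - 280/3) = b - 8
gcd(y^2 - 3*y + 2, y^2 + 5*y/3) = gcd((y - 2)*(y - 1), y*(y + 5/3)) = 1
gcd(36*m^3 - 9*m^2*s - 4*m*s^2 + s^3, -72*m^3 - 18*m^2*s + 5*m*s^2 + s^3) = -12*m^2 - m*s + s^2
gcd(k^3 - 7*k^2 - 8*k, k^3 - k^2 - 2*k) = k^2 + k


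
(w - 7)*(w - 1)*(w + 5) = w^3 - 3*w^2 - 33*w + 35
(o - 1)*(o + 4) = o^2 + 3*o - 4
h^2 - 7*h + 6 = (h - 6)*(h - 1)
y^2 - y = y*(y - 1)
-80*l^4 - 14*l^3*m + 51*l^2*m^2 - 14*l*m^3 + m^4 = (-8*l + m)*(-5*l + m)*(-2*l + m)*(l + m)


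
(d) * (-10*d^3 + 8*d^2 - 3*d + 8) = -10*d^4 + 8*d^3 - 3*d^2 + 8*d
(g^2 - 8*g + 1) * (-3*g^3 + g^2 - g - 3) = -3*g^5 + 25*g^4 - 12*g^3 + 6*g^2 + 23*g - 3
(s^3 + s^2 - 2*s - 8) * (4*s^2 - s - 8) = 4*s^5 + 3*s^4 - 17*s^3 - 38*s^2 + 24*s + 64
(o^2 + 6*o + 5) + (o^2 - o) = 2*o^2 + 5*o + 5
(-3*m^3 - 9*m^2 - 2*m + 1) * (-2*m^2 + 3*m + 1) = 6*m^5 + 9*m^4 - 26*m^3 - 17*m^2 + m + 1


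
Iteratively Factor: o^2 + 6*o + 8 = (o + 2)*(o + 4)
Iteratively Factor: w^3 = (w)*(w^2) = w^2*(w)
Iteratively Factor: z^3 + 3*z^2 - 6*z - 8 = (z - 2)*(z^2 + 5*z + 4) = (z - 2)*(z + 1)*(z + 4)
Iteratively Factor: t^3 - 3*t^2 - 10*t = (t)*(t^2 - 3*t - 10) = t*(t - 5)*(t + 2)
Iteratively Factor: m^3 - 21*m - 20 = (m - 5)*(m^2 + 5*m + 4) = (m - 5)*(m + 4)*(m + 1)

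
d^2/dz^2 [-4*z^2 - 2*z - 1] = -8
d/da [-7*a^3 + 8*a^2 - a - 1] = -21*a^2 + 16*a - 1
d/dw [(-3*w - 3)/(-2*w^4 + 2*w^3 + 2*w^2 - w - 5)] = 3*(2*w^4 - 2*w^3 - 2*w^2 + w - (w + 1)*(8*w^3 - 6*w^2 - 4*w + 1) + 5)/(2*w^4 - 2*w^3 - 2*w^2 + w + 5)^2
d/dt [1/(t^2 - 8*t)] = 2*(4 - t)/(t^2*(t - 8)^2)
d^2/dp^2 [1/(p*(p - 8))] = 2*(p^2 + p*(p - 8) + (p - 8)^2)/(p^3*(p - 8)^3)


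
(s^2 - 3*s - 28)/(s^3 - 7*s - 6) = (-s^2 + 3*s + 28)/(-s^3 + 7*s + 6)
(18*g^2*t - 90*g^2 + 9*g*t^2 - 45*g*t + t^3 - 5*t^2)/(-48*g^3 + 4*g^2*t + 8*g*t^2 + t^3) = (3*g*t - 15*g + t^2 - 5*t)/(-8*g^2 + 2*g*t + t^2)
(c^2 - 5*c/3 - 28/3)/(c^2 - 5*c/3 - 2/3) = (-3*c^2 + 5*c + 28)/(-3*c^2 + 5*c + 2)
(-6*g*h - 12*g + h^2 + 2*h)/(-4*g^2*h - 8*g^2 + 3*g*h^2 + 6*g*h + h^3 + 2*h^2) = (6*g - h)/(4*g^2 - 3*g*h - h^2)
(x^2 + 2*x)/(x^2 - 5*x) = (x + 2)/(x - 5)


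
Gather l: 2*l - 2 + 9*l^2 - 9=9*l^2 + 2*l - 11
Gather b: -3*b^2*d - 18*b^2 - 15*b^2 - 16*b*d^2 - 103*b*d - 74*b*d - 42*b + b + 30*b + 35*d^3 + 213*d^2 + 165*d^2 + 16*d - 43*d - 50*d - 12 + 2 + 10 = b^2*(-3*d - 33) + b*(-16*d^2 - 177*d - 11) + 35*d^3 + 378*d^2 - 77*d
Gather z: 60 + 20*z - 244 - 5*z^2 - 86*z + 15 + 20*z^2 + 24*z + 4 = 15*z^2 - 42*z - 165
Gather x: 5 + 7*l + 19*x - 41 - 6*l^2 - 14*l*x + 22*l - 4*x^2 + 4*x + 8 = -6*l^2 + 29*l - 4*x^2 + x*(23 - 14*l) - 28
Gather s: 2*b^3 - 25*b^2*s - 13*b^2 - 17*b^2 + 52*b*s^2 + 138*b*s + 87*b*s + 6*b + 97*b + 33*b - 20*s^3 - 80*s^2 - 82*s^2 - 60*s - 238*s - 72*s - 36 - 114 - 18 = 2*b^3 - 30*b^2 + 136*b - 20*s^3 + s^2*(52*b - 162) + s*(-25*b^2 + 225*b - 370) - 168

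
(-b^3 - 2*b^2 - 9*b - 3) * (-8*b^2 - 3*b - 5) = 8*b^5 + 19*b^4 + 83*b^3 + 61*b^2 + 54*b + 15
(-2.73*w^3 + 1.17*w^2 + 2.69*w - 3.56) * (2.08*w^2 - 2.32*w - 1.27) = -5.6784*w^5 + 8.7672*w^4 + 6.3479*w^3 - 15.1315*w^2 + 4.8429*w + 4.5212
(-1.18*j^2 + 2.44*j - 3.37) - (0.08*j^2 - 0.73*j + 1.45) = -1.26*j^2 + 3.17*j - 4.82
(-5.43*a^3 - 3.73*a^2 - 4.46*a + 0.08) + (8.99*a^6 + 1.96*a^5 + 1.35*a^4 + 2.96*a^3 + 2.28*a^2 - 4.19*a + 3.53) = 8.99*a^6 + 1.96*a^5 + 1.35*a^4 - 2.47*a^3 - 1.45*a^2 - 8.65*a + 3.61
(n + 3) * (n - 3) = n^2 - 9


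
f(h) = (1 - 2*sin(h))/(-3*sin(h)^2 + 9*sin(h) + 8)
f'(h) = (1 - 2*sin(h))*(6*sin(h)*cos(h) - 9*cos(h))/(-3*sin(h)^2 + 9*sin(h) + 8)^2 - 2*cos(h)/(-3*sin(h)^2 + 9*sin(h) + 8) = (-6*sin(h)^2 + 6*sin(h) - 25)*cos(h)/(3*sin(h)^2 - 9*sin(h) - 8)^2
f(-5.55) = -0.03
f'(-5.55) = -0.11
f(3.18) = 0.14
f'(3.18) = 0.43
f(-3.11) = 0.14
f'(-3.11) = 0.42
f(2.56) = -0.01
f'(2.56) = 0.14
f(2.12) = -0.05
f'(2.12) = 0.07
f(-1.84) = -0.85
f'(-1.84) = 0.81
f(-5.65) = -0.01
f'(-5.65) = -0.13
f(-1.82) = -0.83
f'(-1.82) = 0.72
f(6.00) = 0.30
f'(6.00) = -0.95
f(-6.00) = 0.04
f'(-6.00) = -0.22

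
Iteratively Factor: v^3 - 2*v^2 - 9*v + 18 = (v + 3)*(v^2 - 5*v + 6) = (v - 3)*(v + 3)*(v - 2)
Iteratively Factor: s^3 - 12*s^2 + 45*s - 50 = (s - 2)*(s^2 - 10*s + 25) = (s - 5)*(s - 2)*(s - 5)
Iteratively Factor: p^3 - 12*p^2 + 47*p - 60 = (p - 3)*(p^2 - 9*p + 20) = (p - 5)*(p - 3)*(p - 4)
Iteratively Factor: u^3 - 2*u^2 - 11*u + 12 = (u - 1)*(u^2 - u - 12) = (u - 4)*(u - 1)*(u + 3)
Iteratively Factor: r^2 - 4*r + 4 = (r - 2)*(r - 2)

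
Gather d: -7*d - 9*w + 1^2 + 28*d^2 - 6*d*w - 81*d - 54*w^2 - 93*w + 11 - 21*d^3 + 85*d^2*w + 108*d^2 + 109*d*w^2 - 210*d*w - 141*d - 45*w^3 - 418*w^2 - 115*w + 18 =-21*d^3 + d^2*(85*w + 136) + d*(109*w^2 - 216*w - 229) - 45*w^3 - 472*w^2 - 217*w + 30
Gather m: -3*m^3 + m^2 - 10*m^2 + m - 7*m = -3*m^3 - 9*m^2 - 6*m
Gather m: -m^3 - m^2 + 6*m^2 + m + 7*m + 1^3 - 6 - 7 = -m^3 + 5*m^2 + 8*m - 12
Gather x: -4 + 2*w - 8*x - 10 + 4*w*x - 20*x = 2*w + x*(4*w - 28) - 14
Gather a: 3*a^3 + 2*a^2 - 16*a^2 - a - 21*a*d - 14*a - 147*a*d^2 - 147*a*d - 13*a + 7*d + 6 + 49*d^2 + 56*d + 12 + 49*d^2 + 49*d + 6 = 3*a^3 - 14*a^2 + a*(-147*d^2 - 168*d - 28) + 98*d^2 + 112*d + 24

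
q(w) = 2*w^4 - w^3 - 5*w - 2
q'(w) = 8*w^3 - 3*w^2 - 5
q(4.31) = 586.53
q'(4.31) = 579.78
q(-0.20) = -0.99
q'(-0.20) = -5.18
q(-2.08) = 54.83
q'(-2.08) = -89.97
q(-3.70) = 441.99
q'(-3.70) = -451.29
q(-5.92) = 2691.57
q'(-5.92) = -1769.94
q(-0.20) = -0.99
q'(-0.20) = -5.18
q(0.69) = -5.33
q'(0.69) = -3.80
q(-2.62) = 123.32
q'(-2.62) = -169.47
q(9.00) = 12346.00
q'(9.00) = 5584.00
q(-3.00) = 202.00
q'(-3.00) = -248.00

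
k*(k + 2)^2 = k^3 + 4*k^2 + 4*k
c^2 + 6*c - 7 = (c - 1)*(c + 7)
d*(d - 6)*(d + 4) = d^3 - 2*d^2 - 24*d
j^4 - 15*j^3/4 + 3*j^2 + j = j*(j - 2)^2*(j + 1/4)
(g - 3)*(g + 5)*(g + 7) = g^3 + 9*g^2 - g - 105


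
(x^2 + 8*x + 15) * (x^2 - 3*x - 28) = x^4 + 5*x^3 - 37*x^2 - 269*x - 420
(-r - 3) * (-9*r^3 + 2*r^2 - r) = 9*r^4 + 25*r^3 - 5*r^2 + 3*r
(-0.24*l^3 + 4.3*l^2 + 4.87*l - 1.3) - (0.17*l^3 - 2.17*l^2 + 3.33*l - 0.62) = -0.41*l^3 + 6.47*l^2 + 1.54*l - 0.68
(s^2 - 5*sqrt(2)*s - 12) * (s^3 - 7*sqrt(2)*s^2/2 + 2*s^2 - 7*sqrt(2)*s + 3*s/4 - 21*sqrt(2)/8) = s^5 - 17*sqrt(2)*s^4/2 + 2*s^4 - 17*sqrt(2)*s^3 + 95*s^3/4 + 46*s^2 + 285*sqrt(2)*s^2/8 + 69*s/4 + 84*sqrt(2)*s + 63*sqrt(2)/2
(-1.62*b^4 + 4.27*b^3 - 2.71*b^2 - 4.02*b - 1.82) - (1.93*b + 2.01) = -1.62*b^4 + 4.27*b^3 - 2.71*b^2 - 5.95*b - 3.83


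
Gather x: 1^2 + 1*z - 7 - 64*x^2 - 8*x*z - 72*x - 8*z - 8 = -64*x^2 + x*(-8*z - 72) - 7*z - 14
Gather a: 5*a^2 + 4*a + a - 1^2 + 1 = 5*a^2 + 5*a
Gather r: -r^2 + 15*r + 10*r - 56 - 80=-r^2 + 25*r - 136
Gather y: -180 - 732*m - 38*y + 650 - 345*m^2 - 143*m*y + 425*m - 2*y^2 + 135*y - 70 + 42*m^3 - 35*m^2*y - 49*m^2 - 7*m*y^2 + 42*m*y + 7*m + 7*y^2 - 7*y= 42*m^3 - 394*m^2 - 300*m + y^2*(5 - 7*m) + y*(-35*m^2 - 101*m + 90) + 400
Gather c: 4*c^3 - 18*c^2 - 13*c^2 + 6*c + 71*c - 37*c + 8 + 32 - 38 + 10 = 4*c^3 - 31*c^2 + 40*c + 12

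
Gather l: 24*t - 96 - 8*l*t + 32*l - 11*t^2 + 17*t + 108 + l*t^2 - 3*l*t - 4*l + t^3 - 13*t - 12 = l*(t^2 - 11*t + 28) + t^3 - 11*t^2 + 28*t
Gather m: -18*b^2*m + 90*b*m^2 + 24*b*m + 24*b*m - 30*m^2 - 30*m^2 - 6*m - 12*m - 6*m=m^2*(90*b - 60) + m*(-18*b^2 + 48*b - 24)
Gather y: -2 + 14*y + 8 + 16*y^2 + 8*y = 16*y^2 + 22*y + 6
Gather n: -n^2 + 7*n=-n^2 + 7*n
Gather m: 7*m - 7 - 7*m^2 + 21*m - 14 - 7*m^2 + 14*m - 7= -14*m^2 + 42*m - 28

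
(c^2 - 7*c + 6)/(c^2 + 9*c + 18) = (c^2 - 7*c + 6)/(c^2 + 9*c + 18)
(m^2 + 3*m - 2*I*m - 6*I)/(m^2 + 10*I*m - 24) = (m^2 + m*(3 - 2*I) - 6*I)/(m^2 + 10*I*m - 24)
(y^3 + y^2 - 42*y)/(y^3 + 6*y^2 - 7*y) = (y - 6)/(y - 1)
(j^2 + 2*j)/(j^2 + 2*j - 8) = j*(j + 2)/(j^2 + 2*j - 8)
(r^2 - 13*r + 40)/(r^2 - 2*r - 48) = (r - 5)/(r + 6)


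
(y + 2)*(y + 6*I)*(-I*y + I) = -I*y^3 + 6*y^2 - I*y^2 + 6*y + 2*I*y - 12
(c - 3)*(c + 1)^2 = c^3 - c^2 - 5*c - 3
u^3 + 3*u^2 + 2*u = u*(u + 1)*(u + 2)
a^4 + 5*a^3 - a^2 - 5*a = a*(a - 1)*(a + 1)*(a + 5)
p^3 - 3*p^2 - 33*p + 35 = (p - 7)*(p - 1)*(p + 5)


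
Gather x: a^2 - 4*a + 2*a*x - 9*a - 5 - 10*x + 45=a^2 - 13*a + x*(2*a - 10) + 40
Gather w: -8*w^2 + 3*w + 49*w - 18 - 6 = -8*w^2 + 52*w - 24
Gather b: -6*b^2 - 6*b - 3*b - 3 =-6*b^2 - 9*b - 3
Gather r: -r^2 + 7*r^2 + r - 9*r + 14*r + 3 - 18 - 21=6*r^2 + 6*r - 36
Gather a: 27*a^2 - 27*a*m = 27*a^2 - 27*a*m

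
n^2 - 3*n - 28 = (n - 7)*(n + 4)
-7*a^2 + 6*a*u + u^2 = (-a + u)*(7*a + u)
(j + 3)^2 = j^2 + 6*j + 9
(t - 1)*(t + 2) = t^2 + t - 2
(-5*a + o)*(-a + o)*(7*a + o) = 35*a^3 - 37*a^2*o + a*o^2 + o^3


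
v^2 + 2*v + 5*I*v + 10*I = (v + 2)*(v + 5*I)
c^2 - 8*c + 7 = (c - 7)*(c - 1)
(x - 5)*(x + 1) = x^2 - 4*x - 5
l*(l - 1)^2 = l^3 - 2*l^2 + l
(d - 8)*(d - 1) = d^2 - 9*d + 8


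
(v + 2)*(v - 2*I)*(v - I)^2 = v^4 + 2*v^3 - 4*I*v^3 - 5*v^2 - 8*I*v^2 - 10*v + 2*I*v + 4*I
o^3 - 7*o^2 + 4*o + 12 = (o - 6)*(o - 2)*(o + 1)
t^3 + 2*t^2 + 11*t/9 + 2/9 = (t + 1/3)*(t + 2/3)*(t + 1)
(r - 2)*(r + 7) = r^2 + 5*r - 14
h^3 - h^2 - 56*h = h*(h - 8)*(h + 7)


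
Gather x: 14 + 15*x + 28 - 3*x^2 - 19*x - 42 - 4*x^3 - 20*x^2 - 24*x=-4*x^3 - 23*x^2 - 28*x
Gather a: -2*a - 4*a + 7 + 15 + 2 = 24 - 6*a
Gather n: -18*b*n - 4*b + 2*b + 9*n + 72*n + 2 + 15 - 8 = -2*b + n*(81 - 18*b) + 9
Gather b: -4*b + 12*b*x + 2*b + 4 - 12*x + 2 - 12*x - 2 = b*(12*x - 2) - 24*x + 4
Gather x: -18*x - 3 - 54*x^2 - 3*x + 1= -54*x^2 - 21*x - 2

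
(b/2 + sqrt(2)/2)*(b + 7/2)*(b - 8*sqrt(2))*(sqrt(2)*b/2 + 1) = sqrt(2)*b^4/4 - 3*b^3 + 7*sqrt(2)*b^3/8 - 15*sqrt(2)*b^2/2 - 21*b^2/2 - 105*sqrt(2)*b/4 - 8*b - 28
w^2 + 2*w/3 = w*(w + 2/3)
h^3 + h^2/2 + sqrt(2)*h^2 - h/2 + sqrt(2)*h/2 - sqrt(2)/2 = (h - 1/2)*(h + 1)*(h + sqrt(2))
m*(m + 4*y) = m^2 + 4*m*y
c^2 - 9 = (c - 3)*(c + 3)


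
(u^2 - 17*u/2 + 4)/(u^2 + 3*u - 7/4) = 2*(u - 8)/(2*u + 7)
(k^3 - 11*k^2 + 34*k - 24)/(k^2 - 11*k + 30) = (k^2 - 5*k + 4)/(k - 5)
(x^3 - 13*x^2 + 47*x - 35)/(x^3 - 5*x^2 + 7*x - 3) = (x^2 - 12*x + 35)/(x^2 - 4*x + 3)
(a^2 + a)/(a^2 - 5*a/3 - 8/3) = 3*a/(3*a - 8)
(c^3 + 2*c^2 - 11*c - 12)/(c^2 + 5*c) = (c^3 + 2*c^2 - 11*c - 12)/(c*(c + 5))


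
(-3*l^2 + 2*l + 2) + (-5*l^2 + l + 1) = -8*l^2 + 3*l + 3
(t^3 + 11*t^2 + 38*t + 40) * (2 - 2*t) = -2*t^4 - 20*t^3 - 54*t^2 - 4*t + 80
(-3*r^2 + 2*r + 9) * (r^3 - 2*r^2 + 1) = -3*r^5 + 8*r^4 + 5*r^3 - 21*r^2 + 2*r + 9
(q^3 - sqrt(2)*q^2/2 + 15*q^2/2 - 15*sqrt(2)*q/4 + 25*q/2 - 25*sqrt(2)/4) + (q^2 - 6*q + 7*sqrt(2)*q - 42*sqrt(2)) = q^3 - sqrt(2)*q^2/2 + 17*q^2/2 + 13*sqrt(2)*q/4 + 13*q/2 - 193*sqrt(2)/4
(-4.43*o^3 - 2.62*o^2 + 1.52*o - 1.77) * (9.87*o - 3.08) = -43.7241*o^4 - 12.215*o^3 + 23.072*o^2 - 22.1515*o + 5.4516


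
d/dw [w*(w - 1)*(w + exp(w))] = w^2*exp(w) + 3*w^2 + w*exp(w) - 2*w - exp(w)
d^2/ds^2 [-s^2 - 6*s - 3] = -2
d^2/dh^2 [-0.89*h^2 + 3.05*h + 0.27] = -1.78000000000000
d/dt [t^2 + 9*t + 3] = 2*t + 9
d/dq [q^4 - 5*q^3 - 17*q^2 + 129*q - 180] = 4*q^3 - 15*q^2 - 34*q + 129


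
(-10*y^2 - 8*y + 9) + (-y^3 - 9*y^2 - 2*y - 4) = -y^3 - 19*y^2 - 10*y + 5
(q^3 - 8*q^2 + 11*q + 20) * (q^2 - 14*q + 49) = q^5 - 22*q^4 + 172*q^3 - 526*q^2 + 259*q + 980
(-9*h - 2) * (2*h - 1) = -18*h^2 + 5*h + 2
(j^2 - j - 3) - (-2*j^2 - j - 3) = 3*j^2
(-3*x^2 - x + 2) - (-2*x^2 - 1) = -x^2 - x + 3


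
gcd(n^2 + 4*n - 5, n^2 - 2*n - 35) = n + 5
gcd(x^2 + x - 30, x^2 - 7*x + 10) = x - 5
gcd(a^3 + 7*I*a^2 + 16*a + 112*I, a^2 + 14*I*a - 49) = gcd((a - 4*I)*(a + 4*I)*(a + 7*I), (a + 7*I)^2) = a + 7*I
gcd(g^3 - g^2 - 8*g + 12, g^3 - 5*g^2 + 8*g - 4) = g^2 - 4*g + 4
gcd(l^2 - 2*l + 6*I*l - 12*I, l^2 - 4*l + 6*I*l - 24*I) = l + 6*I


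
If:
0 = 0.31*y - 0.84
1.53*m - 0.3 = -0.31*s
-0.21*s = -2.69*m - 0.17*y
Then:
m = -0.07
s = 1.31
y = 2.71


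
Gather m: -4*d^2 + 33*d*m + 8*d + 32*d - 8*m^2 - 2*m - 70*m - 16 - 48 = -4*d^2 + 40*d - 8*m^2 + m*(33*d - 72) - 64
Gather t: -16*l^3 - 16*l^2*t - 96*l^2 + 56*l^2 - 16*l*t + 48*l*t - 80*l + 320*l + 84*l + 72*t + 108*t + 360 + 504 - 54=-16*l^3 - 40*l^2 + 324*l + t*(-16*l^2 + 32*l + 180) + 810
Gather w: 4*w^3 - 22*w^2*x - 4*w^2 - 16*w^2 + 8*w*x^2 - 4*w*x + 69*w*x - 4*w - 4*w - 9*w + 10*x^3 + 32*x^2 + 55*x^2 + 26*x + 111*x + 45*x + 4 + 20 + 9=4*w^3 + w^2*(-22*x - 20) + w*(8*x^2 + 65*x - 17) + 10*x^3 + 87*x^2 + 182*x + 33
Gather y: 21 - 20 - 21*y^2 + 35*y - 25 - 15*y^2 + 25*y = -36*y^2 + 60*y - 24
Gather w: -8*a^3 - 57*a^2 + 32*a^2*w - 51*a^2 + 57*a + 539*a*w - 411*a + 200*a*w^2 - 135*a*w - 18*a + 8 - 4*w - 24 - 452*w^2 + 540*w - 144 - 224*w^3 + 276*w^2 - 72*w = -8*a^3 - 108*a^2 - 372*a - 224*w^3 + w^2*(200*a - 176) + w*(32*a^2 + 404*a + 464) - 160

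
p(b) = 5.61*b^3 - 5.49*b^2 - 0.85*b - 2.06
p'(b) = 16.83*b^2 - 10.98*b - 0.85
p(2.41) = 42.53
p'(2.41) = 70.44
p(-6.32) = -1632.14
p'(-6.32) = 740.77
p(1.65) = 6.79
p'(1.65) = 26.85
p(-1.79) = -50.30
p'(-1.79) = 72.73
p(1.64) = 6.53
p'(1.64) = 26.41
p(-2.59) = -134.15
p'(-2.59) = 140.49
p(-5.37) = -1024.54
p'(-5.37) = 543.44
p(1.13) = -1.94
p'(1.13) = 8.23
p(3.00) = 97.45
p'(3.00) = 117.68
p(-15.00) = -20158.31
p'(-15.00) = 3950.60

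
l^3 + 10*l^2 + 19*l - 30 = (l - 1)*(l + 5)*(l + 6)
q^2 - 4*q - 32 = (q - 8)*(q + 4)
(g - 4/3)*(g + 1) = g^2 - g/3 - 4/3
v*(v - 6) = v^2 - 6*v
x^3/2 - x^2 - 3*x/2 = x*(x/2 + 1/2)*(x - 3)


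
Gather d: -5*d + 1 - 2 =-5*d - 1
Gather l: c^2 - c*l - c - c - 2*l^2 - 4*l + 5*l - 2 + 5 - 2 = c^2 - 2*c - 2*l^2 + l*(1 - c) + 1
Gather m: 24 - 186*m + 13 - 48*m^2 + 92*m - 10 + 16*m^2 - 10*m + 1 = -32*m^2 - 104*m + 28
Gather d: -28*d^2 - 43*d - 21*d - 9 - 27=-28*d^2 - 64*d - 36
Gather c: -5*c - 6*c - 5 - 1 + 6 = -11*c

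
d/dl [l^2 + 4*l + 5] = 2*l + 4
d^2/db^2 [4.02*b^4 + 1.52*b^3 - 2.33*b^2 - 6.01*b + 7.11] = 48.24*b^2 + 9.12*b - 4.66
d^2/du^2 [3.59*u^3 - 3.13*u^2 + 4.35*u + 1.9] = 21.54*u - 6.26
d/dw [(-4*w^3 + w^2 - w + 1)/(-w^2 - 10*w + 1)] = (4*w^4 + 80*w^3 - 23*w^2 + 4*w + 9)/(w^4 + 20*w^3 + 98*w^2 - 20*w + 1)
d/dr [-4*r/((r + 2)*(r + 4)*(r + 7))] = 4*(2*r^3 + 13*r^2 - 56)/(r^6 + 26*r^5 + 269*r^4 + 1412*r^3 + 3956*r^2 + 5600*r + 3136)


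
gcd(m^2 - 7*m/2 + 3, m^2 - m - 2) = m - 2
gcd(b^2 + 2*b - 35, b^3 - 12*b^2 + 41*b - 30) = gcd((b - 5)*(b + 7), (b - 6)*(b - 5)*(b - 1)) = b - 5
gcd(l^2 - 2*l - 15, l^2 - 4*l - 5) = l - 5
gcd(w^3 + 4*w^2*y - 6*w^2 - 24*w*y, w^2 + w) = w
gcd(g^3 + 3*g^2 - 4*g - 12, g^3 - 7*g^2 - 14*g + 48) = g^2 + g - 6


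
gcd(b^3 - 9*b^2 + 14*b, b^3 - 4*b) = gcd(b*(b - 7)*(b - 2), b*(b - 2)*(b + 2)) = b^2 - 2*b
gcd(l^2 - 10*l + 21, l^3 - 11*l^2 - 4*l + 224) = l - 7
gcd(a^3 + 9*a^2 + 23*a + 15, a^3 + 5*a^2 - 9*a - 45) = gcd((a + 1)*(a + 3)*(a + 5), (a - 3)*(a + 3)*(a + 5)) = a^2 + 8*a + 15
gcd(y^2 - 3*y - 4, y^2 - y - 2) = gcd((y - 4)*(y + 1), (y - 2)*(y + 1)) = y + 1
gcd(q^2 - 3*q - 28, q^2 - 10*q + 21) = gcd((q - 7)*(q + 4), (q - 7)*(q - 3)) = q - 7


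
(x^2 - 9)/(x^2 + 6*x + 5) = (x^2 - 9)/(x^2 + 6*x + 5)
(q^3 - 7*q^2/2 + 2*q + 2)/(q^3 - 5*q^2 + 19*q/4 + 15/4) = 2*(q^2 - 4*q + 4)/(2*q^2 - 11*q + 15)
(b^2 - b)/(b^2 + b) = (b - 1)/(b + 1)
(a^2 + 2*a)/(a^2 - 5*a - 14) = a/(a - 7)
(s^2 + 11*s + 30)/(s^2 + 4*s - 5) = (s + 6)/(s - 1)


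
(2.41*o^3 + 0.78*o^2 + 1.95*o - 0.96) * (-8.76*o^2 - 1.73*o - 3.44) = -21.1116*o^5 - 11.0021*o^4 - 26.7218*o^3 + 2.3529*o^2 - 5.0472*o + 3.3024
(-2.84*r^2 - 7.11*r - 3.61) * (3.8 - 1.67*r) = 4.7428*r^3 + 1.0817*r^2 - 20.9893*r - 13.718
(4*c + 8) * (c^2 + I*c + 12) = 4*c^3 + 8*c^2 + 4*I*c^2 + 48*c + 8*I*c + 96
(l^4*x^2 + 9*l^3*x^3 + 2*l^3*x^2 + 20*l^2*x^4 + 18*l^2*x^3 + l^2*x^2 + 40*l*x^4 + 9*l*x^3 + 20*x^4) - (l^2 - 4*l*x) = l^4*x^2 + 9*l^3*x^3 + 2*l^3*x^2 + 20*l^2*x^4 + 18*l^2*x^3 + l^2*x^2 - l^2 + 40*l*x^4 + 9*l*x^3 + 4*l*x + 20*x^4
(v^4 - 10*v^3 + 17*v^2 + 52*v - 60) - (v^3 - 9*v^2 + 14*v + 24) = v^4 - 11*v^3 + 26*v^2 + 38*v - 84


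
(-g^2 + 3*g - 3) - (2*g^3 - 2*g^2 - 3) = -2*g^3 + g^2 + 3*g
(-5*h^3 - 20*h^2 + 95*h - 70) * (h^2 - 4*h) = -5*h^5 + 175*h^3 - 450*h^2 + 280*h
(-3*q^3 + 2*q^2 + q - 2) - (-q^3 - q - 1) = -2*q^3 + 2*q^2 + 2*q - 1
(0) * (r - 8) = 0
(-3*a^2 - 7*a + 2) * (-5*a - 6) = 15*a^3 + 53*a^2 + 32*a - 12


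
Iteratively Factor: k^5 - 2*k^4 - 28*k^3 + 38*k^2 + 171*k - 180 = (k - 3)*(k^4 + k^3 - 25*k^2 - 37*k + 60) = (k - 3)*(k + 4)*(k^3 - 3*k^2 - 13*k + 15) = (k - 3)*(k - 1)*(k + 4)*(k^2 - 2*k - 15) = (k - 5)*(k - 3)*(k - 1)*(k + 4)*(k + 3)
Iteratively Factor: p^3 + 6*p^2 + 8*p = (p + 4)*(p^2 + 2*p) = p*(p + 4)*(p + 2)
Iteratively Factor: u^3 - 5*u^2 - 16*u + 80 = (u + 4)*(u^2 - 9*u + 20) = (u - 4)*(u + 4)*(u - 5)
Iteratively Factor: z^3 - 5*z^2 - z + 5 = (z + 1)*(z^2 - 6*z + 5) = (z - 1)*(z + 1)*(z - 5)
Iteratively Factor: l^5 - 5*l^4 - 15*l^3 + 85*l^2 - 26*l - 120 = (l - 2)*(l^4 - 3*l^3 - 21*l^2 + 43*l + 60) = (l - 2)*(l + 1)*(l^3 - 4*l^2 - 17*l + 60) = (l - 3)*(l - 2)*(l + 1)*(l^2 - l - 20) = (l - 5)*(l - 3)*(l - 2)*(l + 1)*(l + 4)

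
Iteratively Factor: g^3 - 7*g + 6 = (g + 3)*(g^2 - 3*g + 2) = (g - 1)*(g + 3)*(g - 2)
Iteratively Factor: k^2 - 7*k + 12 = (k - 3)*(k - 4)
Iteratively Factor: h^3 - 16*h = (h)*(h^2 - 16) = h*(h - 4)*(h + 4)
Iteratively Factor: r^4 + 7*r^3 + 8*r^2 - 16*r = (r - 1)*(r^3 + 8*r^2 + 16*r) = (r - 1)*(r + 4)*(r^2 + 4*r) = (r - 1)*(r + 4)^2*(r)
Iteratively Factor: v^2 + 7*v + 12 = (v + 4)*(v + 3)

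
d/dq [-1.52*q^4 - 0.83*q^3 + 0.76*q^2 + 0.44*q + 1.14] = -6.08*q^3 - 2.49*q^2 + 1.52*q + 0.44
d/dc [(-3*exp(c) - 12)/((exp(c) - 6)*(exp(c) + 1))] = 3*(exp(2*c) + 8*exp(c) - 14)*exp(c)/(exp(4*c) - 10*exp(3*c) + 13*exp(2*c) + 60*exp(c) + 36)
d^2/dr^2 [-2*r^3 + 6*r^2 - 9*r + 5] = 12 - 12*r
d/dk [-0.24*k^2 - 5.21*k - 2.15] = -0.48*k - 5.21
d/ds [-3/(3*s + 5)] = 9/(3*s + 5)^2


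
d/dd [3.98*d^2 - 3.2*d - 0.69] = 7.96*d - 3.2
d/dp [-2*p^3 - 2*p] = -6*p^2 - 2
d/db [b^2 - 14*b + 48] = 2*b - 14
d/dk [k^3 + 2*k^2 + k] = 3*k^2 + 4*k + 1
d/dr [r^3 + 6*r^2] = 3*r*(r + 4)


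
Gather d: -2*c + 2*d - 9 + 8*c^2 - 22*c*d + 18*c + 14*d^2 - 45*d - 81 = 8*c^2 + 16*c + 14*d^2 + d*(-22*c - 43) - 90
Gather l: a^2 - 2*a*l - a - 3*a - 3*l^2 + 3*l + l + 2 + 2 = a^2 - 4*a - 3*l^2 + l*(4 - 2*a) + 4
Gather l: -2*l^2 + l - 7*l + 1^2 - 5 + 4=-2*l^2 - 6*l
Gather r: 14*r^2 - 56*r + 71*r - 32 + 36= 14*r^2 + 15*r + 4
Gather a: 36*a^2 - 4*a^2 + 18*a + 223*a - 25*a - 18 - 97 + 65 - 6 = 32*a^2 + 216*a - 56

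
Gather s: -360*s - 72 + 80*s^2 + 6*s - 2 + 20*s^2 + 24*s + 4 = 100*s^2 - 330*s - 70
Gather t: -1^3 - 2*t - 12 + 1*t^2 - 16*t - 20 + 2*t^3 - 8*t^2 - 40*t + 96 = 2*t^3 - 7*t^2 - 58*t + 63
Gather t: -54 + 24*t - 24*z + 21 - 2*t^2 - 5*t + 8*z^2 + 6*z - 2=-2*t^2 + 19*t + 8*z^2 - 18*z - 35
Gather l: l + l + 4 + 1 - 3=2*l + 2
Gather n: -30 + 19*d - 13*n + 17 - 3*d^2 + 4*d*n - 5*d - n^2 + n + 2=-3*d^2 + 14*d - n^2 + n*(4*d - 12) - 11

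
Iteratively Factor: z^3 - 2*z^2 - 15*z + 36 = (z - 3)*(z^2 + z - 12) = (z - 3)^2*(z + 4)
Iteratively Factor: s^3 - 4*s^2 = (s - 4)*(s^2) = s*(s - 4)*(s)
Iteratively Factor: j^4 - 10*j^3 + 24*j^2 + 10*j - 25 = (j - 5)*(j^3 - 5*j^2 - j + 5) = (j - 5)^2*(j^2 - 1) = (j - 5)^2*(j + 1)*(j - 1)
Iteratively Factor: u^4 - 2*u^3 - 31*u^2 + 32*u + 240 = (u - 4)*(u^3 + 2*u^2 - 23*u - 60) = (u - 4)*(u + 3)*(u^2 - u - 20) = (u - 5)*(u - 4)*(u + 3)*(u + 4)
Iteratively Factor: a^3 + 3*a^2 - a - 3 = (a + 1)*(a^2 + 2*a - 3) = (a - 1)*(a + 1)*(a + 3)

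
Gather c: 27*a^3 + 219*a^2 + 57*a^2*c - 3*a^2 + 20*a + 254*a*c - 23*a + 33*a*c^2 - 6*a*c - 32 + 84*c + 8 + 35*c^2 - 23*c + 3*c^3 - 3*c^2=27*a^3 + 216*a^2 - 3*a + 3*c^3 + c^2*(33*a + 32) + c*(57*a^2 + 248*a + 61) - 24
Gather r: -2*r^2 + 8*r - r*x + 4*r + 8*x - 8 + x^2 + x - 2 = -2*r^2 + r*(12 - x) + x^2 + 9*x - 10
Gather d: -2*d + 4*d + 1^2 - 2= 2*d - 1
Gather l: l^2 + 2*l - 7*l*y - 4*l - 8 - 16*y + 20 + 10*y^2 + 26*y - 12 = l^2 + l*(-7*y - 2) + 10*y^2 + 10*y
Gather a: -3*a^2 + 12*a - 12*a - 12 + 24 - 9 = 3 - 3*a^2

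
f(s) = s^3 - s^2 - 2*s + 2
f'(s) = 3*s^2 - 2*s - 2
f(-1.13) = 1.54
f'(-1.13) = 4.09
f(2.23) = 3.66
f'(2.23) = 8.46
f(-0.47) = 2.62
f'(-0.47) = -0.40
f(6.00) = 170.00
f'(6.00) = 94.00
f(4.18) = 49.20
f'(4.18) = 42.06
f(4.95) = 88.88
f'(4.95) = 61.61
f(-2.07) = -7.01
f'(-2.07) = 14.99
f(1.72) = 0.69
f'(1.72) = 3.44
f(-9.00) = -790.00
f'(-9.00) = 259.00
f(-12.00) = -1846.00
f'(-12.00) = 454.00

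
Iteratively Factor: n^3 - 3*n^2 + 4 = (n - 2)*(n^2 - n - 2) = (n - 2)^2*(n + 1)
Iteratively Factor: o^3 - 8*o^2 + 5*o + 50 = (o - 5)*(o^2 - 3*o - 10) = (o - 5)*(o + 2)*(o - 5)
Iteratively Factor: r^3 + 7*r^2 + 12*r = (r + 4)*(r^2 + 3*r) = (r + 3)*(r + 4)*(r)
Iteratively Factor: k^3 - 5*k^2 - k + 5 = (k - 1)*(k^2 - 4*k - 5) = (k - 1)*(k + 1)*(k - 5)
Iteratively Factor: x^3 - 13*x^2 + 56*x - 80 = (x - 5)*(x^2 - 8*x + 16) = (x - 5)*(x - 4)*(x - 4)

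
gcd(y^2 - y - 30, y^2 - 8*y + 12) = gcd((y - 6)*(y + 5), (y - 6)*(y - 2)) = y - 6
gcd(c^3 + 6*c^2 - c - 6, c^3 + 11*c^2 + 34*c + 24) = c^2 + 7*c + 6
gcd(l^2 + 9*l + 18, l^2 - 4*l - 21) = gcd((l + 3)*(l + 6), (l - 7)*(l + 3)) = l + 3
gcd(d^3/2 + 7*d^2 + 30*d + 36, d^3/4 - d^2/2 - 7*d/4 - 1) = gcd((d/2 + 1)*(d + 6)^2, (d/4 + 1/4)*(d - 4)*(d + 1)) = 1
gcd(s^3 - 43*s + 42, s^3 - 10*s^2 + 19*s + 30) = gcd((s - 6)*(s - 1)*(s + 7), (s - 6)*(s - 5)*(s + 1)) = s - 6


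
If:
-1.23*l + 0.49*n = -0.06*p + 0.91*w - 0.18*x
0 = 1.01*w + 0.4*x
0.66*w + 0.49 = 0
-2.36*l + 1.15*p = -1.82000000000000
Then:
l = 0.48728813559322*p + 0.771186440677966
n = 1.10074368730543*p - 0.131588891334654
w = -0.74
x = 1.87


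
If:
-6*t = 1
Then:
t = -1/6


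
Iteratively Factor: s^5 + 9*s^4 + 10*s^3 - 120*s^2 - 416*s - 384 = (s + 4)*(s^4 + 5*s^3 - 10*s^2 - 80*s - 96) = (s + 3)*(s + 4)*(s^3 + 2*s^2 - 16*s - 32) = (s - 4)*(s + 3)*(s + 4)*(s^2 + 6*s + 8) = (s - 4)*(s + 3)*(s + 4)^2*(s + 2)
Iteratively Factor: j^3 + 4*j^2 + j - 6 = (j + 3)*(j^2 + j - 2) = (j - 1)*(j + 3)*(j + 2)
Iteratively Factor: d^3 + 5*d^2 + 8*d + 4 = (d + 1)*(d^2 + 4*d + 4) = (d + 1)*(d + 2)*(d + 2)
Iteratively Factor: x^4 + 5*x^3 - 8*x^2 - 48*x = (x - 3)*(x^3 + 8*x^2 + 16*x) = x*(x - 3)*(x^2 + 8*x + 16) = x*(x - 3)*(x + 4)*(x + 4)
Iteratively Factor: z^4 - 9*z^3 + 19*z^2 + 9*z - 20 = (z - 1)*(z^3 - 8*z^2 + 11*z + 20) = (z - 4)*(z - 1)*(z^2 - 4*z - 5) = (z - 4)*(z - 1)*(z + 1)*(z - 5)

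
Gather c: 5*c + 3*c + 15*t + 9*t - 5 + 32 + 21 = 8*c + 24*t + 48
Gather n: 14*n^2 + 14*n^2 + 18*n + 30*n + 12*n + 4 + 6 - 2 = 28*n^2 + 60*n + 8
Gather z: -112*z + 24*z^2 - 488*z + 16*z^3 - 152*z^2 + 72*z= 16*z^3 - 128*z^2 - 528*z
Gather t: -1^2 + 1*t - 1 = t - 2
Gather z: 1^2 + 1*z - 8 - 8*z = -7*z - 7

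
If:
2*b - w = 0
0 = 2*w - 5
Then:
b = 5/4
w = 5/2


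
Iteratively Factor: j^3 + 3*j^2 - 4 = (j - 1)*(j^2 + 4*j + 4) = (j - 1)*(j + 2)*(j + 2)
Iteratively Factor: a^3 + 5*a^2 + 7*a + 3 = (a + 3)*(a^2 + 2*a + 1) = (a + 1)*(a + 3)*(a + 1)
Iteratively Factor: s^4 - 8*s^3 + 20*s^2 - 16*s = (s)*(s^3 - 8*s^2 + 20*s - 16) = s*(s - 2)*(s^2 - 6*s + 8) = s*(s - 2)^2*(s - 4)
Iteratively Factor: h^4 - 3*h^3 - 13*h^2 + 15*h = (h + 3)*(h^3 - 6*h^2 + 5*h) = h*(h + 3)*(h^2 - 6*h + 5) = h*(h - 1)*(h + 3)*(h - 5)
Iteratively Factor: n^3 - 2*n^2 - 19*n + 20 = (n - 5)*(n^2 + 3*n - 4) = (n - 5)*(n + 4)*(n - 1)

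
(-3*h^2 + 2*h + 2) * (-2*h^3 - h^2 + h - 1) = 6*h^5 - h^4 - 9*h^3 + 3*h^2 - 2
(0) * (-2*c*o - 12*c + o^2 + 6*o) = 0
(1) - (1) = 0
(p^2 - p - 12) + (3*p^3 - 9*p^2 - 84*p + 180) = 3*p^3 - 8*p^2 - 85*p + 168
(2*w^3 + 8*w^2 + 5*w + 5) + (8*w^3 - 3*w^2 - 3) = 10*w^3 + 5*w^2 + 5*w + 2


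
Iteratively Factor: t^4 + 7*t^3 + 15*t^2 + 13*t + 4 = (t + 1)*(t^3 + 6*t^2 + 9*t + 4) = (t + 1)^2*(t^2 + 5*t + 4) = (t + 1)^3*(t + 4)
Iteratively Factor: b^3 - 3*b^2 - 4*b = (b - 4)*(b^2 + b) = (b - 4)*(b + 1)*(b)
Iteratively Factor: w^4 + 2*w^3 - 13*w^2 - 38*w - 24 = (w + 3)*(w^3 - w^2 - 10*w - 8) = (w + 2)*(w + 3)*(w^2 - 3*w - 4) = (w + 1)*(w + 2)*(w + 3)*(w - 4)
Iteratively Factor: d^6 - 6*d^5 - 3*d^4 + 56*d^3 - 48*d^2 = (d)*(d^5 - 6*d^4 - 3*d^3 + 56*d^2 - 48*d) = d*(d + 3)*(d^4 - 9*d^3 + 24*d^2 - 16*d) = d*(d - 4)*(d + 3)*(d^3 - 5*d^2 + 4*d) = d*(d - 4)^2*(d + 3)*(d^2 - d) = d*(d - 4)^2*(d - 1)*(d + 3)*(d)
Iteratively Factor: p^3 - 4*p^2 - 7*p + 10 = (p - 1)*(p^2 - 3*p - 10) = (p - 5)*(p - 1)*(p + 2)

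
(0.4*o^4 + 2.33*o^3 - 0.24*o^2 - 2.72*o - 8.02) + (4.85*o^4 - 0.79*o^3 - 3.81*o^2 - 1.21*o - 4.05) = 5.25*o^4 + 1.54*o^3 - 4.05*o^2 - 3.93*o - 12.07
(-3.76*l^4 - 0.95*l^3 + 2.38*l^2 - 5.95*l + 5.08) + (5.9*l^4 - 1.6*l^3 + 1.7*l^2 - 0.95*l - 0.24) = 2.14*l^4 - 2.55*l^3 + 4.08*l^2 - 6.9*l + 4.84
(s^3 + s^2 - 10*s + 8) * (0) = 0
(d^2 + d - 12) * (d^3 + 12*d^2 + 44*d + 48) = d^5 + 13*d^4 + 44*d^3 - 52*d^2 - 480*d - 576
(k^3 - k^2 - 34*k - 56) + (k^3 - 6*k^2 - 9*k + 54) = 2*k^3 - 7*k^2 - 43*k - 2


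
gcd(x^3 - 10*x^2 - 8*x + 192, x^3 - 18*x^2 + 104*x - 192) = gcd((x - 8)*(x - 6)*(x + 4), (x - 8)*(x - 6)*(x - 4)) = x^2 - 14*x + 48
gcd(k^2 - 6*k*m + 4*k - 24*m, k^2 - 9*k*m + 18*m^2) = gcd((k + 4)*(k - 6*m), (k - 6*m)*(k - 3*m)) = k - 6*m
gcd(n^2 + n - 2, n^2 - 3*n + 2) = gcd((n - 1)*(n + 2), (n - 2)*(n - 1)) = n - 1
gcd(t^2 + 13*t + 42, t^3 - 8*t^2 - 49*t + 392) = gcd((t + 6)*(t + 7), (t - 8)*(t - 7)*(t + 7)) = t + 7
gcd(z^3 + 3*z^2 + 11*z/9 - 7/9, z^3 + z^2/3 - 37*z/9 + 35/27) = z^2 + 2*z - 7/9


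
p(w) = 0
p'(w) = 0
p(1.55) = 0.00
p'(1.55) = 0.00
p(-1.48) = 0.00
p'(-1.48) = 0.00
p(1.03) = 0.00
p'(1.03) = 0.00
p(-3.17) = 0.00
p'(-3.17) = 0.00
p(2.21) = 0.00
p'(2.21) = 0.00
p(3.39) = 0.00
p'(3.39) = 0.00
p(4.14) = 0.00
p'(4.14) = 0.00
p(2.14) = 0.00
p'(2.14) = 0.00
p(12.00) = 0.00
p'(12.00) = 0.00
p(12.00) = 0.00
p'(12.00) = 0.00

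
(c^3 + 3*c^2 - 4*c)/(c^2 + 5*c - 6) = c*(c + 4)/(c + 6)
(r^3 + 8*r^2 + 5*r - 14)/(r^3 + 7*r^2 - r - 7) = (r + 2)/(r + 1)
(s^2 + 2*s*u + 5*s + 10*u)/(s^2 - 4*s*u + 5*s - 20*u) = (s + 2*u)/(s - 4*u)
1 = 1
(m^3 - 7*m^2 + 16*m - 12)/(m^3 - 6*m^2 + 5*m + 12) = (m^2 - 4*m + 4)/(m^2 - 3*m - 4)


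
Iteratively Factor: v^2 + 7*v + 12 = (v + 4)*(v + 3)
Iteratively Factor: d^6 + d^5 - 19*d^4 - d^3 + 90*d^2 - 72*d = (d - 3)*(d^5 + 4*d^4 - 7*d^3 - 22*d^2 + 24*d) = (d - 3)*(d - 1)*(d^4 + 5*d^3 - 2*d^2 - 24*d) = d*(d - 3)*(d - 1)*(d^3 + 5*d^2 - 2*d - 24) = d*(d - 3)*(d - 2)*(d - 1)*(d^2 + 7*d + 12) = d*(d - 3)*(d - 2)*(d - 1)*(d + 3)*(d + 4)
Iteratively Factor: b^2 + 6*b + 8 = (b + 2)*(b + 4)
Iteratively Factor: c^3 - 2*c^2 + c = (c - 1)*(c^2 - c) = c*(c - 1)*(c - 1)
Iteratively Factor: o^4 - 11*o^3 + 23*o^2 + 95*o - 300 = (o + 3)*(o^3 - 14*o^2 + 65*o - 100) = (o - 5)*(o + 3)*(o^2 - 9*o + 20) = (o - 5)^2*(o + 3)*(o - 4)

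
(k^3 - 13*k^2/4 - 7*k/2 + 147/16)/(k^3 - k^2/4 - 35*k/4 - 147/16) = (2*k - 3)/(2*k + 3)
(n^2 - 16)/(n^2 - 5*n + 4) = (n + 4)/(n - 1)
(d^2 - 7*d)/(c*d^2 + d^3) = (d - 7)/(d*(c + d))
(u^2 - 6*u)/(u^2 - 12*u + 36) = u/(u - 6)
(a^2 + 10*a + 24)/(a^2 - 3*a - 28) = (a + 6)/(a - 7)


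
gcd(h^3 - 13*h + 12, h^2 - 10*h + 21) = h - 3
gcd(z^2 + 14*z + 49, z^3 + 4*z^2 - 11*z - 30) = 1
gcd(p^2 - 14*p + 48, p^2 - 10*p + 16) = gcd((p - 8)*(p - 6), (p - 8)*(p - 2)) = p - 8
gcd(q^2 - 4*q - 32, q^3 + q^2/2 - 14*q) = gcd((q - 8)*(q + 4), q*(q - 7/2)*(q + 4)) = q + 4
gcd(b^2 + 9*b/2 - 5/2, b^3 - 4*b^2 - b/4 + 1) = b - 1/2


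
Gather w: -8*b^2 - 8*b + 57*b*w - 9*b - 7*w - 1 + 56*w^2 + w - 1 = -8*b^2 - 17*b + 56*w^2 + w*(57*b - 6) - 2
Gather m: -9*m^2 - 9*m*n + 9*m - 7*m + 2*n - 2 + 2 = -9*m^2 + m*(2 - 9*n) + 2*n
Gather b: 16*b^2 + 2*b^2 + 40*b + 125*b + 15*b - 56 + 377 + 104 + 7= 18*b^2 + 180*b + 432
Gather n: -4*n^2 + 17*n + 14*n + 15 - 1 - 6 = -4*n^2 + 31*n + 8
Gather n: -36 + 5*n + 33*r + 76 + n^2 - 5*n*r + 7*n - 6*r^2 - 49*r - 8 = n^2 + n*(12 - 5*r) - 6*r^2 - 16*r + 32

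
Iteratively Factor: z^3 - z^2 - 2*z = (z + 1)*(z^2 - 2*z) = (z - 2)*(z + 1)*(z)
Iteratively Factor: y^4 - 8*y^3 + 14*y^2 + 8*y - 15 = (y - 1)*(y^3 - 7*y^2 + 7*y + 15) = (y - 1)*(y + 1)*(y^2 - 8*y + 15) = (y - 5)*(y - 1)*(y + 1)*(y - 3)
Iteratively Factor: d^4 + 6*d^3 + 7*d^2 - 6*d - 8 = (d - 1)*(d^3 + 7*d^2 + 14*d + 8) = (d - 1)*(d + 2)*(d^2 + 5*d + 4) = (d - 1)*(d + 2)*(d + 4)*(d + 1)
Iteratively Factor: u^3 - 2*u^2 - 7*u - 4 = (u - 4)*(u^2 + 2*u + 1) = (u - 4)*(u + 1)*(u + 1)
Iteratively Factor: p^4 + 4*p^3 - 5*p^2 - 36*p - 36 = (p - 3)*(p^3 + 7*p^2 + 16*p + 12) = (p - 3)*(p + 2)*(p^2 + 5*p + 6) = (p - 3)*(p + 2)*(p + 3)*(p + 2)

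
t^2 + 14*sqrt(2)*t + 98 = (t + 7*sqrt(2))^2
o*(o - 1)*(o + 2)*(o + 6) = o^4 + 7*o^3 + 4*o^2 - 12*o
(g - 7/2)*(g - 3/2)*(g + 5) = g^3 - 79*g/4 + 105/4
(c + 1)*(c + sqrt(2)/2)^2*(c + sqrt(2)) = c^4 + c^3 + 2*sqrt(2)*c^3 + 5*c^2/2 + 2*sqrt(2)*c^2 + sqrt(2)*c/2 + 5*c/2 + sqrt(2)/2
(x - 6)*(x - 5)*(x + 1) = x^3 - 10*x^2 + 19*x + 30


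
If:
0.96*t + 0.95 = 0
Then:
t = -0.99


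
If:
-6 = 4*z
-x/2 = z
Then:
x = 3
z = -3/2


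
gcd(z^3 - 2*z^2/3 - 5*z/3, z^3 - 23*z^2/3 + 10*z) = z^2 - 5*z/3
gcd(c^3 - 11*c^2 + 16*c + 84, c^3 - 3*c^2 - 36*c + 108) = c - 6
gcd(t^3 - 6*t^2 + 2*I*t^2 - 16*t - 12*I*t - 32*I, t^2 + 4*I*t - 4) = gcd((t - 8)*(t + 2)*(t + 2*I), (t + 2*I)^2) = t + 2*I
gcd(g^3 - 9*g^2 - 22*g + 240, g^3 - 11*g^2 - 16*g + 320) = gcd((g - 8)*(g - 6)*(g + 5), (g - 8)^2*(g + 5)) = g^2 - 3*g - 40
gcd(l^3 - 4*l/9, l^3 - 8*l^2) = l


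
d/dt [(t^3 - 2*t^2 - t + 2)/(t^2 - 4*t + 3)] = (t^2 - 6*t + 5)/(t^2 - 6*t + 9)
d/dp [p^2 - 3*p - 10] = 2*p - 3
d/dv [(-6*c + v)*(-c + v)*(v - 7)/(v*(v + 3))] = (-6*c^2*v^2 + 84*c^2*v + 126*c^2 - 70*c*v^2 + v^4 + 6*v^3 - 21*v^2)/(v^2*(v^2 + 6*v + 9))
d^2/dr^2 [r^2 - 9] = 2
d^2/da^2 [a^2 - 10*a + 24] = 2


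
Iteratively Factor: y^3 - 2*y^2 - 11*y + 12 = (y - 4)*(y^2 + 2*y - 3) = (y - 4)*(y - 1)*(y + 3)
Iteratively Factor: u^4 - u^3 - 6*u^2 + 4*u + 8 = (u + 1)*(u^3 - 2*u^2 - 4*u + 8) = (u - 2)*(u + 1)*(u^2 - 4) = (u - 2)*(u + 1)*(u + 2)*(u - 2)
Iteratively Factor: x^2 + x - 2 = (x - 1)*(x + 2)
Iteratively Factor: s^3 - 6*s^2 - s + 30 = (s - 5)*(s^2 - s - 6) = (s - 5)*(s - 3)*(s + 2)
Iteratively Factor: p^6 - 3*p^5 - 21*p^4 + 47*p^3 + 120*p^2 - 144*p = (p - 4)*(p^5 + p^4 - 17*p^3 - 21*p^2 + 36*p) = (p - 4)*(p + 3)*(p^4 - 2*p^3 - 11*p^2 + 12*p) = p*(p - 4)*(p + 3)*(p^3 - 2*p^2 - 11*p + 12) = p*(p - 4)*(p - 1)*(p + 3)*(p^2 - p - 12) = p*(p - 4)^2*(p - 1)*(p + 3)*(p + 3)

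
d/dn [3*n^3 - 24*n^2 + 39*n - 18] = 9*n^2 - 48*n + 39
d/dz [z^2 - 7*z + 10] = 2*z - 7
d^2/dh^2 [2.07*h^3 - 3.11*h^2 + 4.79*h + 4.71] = 12.42*h - 6.22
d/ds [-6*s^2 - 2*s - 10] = -12*s - 2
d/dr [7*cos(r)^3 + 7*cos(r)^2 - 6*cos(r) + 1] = (-21*cos(r)^2 - 14*cos(r) + 6)*sin(r)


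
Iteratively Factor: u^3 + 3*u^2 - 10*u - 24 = (u - 3)*(u^2 + 6*u + 8) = (u - 3)*(u + 4)*(u + 2)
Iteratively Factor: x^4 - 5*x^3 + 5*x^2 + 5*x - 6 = (x - 1)*(x^3 - 4*x^2 + x + 6) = (x - 1)*(x + 1)*(x^2 - 5*x + 6) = (x - 3)*(x - 1)*(x + 1)*(x - 2)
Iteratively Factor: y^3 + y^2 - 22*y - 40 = (y - 5)*(y^2 + 6*y + 8) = (y - 5)*(y + 2)*(y + 4)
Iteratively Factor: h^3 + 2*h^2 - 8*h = (h)*(h^2 + 2*h - 8) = h*(h - 2)*(h + 4)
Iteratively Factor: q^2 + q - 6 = (q - 2)*(q + 3)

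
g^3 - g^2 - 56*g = g*(g - 8)*(g + 7)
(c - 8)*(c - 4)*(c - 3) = c^3 - 15*c^2 + 68*c - 96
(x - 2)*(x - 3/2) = x^2 - 7*x/2 + 3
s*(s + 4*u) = s^2 + 4*s*u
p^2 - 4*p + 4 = (p - 2)^2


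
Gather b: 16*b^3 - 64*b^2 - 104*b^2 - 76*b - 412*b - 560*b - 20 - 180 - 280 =16*b^3 - 168*b^2 - 1048*b - 480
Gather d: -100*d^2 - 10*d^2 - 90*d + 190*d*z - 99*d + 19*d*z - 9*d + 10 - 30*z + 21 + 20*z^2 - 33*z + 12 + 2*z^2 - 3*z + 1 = -110*d^2 + d*(209*z - 198) + 22*z^2 - 66*z + 44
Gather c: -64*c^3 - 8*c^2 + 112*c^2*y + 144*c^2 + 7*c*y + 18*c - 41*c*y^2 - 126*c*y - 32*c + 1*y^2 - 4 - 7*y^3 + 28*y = -64*c^3 + c^2*(112*y + 136) + c*(-41*y^2 - 119*y - 14) - 7*y^3 + y^2 + 28*y - 4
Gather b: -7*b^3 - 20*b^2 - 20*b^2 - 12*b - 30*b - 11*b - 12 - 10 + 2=-7*b^3 - 40*b^2 - 53*b - 20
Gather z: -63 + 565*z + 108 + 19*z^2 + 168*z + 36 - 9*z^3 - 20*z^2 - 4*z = -9*z^3 - z^2 + 729*z + 81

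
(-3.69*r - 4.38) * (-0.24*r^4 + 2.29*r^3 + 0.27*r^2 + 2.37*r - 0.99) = 0.8856*r^5 - 7.3989*r^4 - 11.0265*r^3 - 9.9279*r^2 - 6.7275*r + 4.3362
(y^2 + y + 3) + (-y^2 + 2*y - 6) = 3*y - 3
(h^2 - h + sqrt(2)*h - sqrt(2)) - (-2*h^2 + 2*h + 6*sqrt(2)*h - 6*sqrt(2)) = 3*h^2 - 5*sqrt(2)*h - 3*h + 5*sqrt(2)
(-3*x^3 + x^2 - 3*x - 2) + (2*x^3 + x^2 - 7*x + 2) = -x^3 + 2*x^2 - 10*x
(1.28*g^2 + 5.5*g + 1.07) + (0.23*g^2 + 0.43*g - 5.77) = 1.51*g^2 + 5.93*g - 4.7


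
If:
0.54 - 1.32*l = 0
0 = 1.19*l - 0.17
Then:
No Solution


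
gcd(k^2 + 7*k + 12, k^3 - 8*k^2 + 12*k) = 1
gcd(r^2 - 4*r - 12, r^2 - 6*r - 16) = r + 2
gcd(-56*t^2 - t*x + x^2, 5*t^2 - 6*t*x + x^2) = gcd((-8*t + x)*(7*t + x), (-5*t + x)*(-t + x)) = 1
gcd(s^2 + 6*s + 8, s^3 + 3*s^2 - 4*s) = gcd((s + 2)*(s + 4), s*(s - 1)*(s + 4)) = s + 4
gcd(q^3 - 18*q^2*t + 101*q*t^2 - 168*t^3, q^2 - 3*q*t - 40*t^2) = q - 8*t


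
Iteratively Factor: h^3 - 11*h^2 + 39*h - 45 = (h - 5)*(h^2 - 6*h + 9) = (h - 5)*(h - 3)*(h - 3)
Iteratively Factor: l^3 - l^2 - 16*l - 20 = (l + 2)*(l^2 - 3*l - 10) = (l + 2)^2*(l - 5)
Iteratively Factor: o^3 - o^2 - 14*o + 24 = (o - 3)*(o^2 + 2*o - 8) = (o - 3)*(o - 2)*(o + 4)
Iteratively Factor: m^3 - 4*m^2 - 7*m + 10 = (m - 1)*(m^2 - 3*m - 10) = (m - 5)*(m - 1)*(m + 2)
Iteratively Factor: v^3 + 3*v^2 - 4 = (v + 2)*(v^2 + v - 2) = (v + 2)^2*(v - 1)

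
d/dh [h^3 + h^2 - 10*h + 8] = 3*h^2 + 2*h - 10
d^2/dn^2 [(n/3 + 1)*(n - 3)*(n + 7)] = 2*n + 14/3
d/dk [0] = 0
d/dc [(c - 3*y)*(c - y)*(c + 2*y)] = 3*c^2 - 4*c*y - 5*y^2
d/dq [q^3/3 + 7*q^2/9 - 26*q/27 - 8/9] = q^2 + 14*q/9 - 26/27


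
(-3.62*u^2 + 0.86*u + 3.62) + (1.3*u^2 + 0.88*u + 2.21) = -2.32*u^2 + 1.74*u + 5.83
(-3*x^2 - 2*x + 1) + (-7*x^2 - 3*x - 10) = -10*x^2 - 5*x - 9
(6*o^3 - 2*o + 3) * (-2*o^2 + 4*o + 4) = -12*o^5 + 24*o^4 + 28*o^3 - 14*o^2 + 4*o + 12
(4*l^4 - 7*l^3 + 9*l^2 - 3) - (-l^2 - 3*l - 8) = 4*l^4 - 7*l^3 + 10*l^2 + 3*l + 5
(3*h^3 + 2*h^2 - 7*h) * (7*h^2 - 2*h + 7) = 21*h^5 + 8*h^4 - 32*h^3 + 28*h^2 - 49*h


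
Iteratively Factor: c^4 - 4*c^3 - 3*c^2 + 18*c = (c)*(c^3 - 4*c^2 - 3*c + 18) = c*(c - 3)*(c^2 - c - 6) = c*(c - 3)^2*(c + 2)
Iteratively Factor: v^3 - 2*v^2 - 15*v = (v - 5)*(v^2 + 3*v) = (v - 5)*(v + 3)*(v)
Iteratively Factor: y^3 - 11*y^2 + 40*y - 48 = (y - 4)*(y^2 - 7*y + 12) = (y - 4)^2*(y - 3)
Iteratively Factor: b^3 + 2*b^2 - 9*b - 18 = (b + 3)*(b^2 - b - 6) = (b + 2)*(b + 3)*(b - 3)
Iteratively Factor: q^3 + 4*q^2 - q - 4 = (q + 4)*(q^2 - 1) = (q + 1)*(q + 4)*(q - 1)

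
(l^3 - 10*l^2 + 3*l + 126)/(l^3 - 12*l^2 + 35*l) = (l^2 - 3*l - 18)/(l*(l - 5))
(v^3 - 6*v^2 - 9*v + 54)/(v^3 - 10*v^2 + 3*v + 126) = (v - 3)/(v - 7)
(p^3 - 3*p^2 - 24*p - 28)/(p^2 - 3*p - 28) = (p^2 + 4*p + 4)/(p + 4)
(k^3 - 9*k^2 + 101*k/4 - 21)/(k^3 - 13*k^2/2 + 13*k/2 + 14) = (k - 3/2)/(k + 1)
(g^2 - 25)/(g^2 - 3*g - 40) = (g - 5)/(g - 8)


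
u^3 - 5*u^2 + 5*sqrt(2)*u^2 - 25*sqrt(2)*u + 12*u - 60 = (u - 5)*(u + 2*sqrt(2))*(u + 3*sqrt(2))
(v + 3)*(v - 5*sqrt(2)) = v^2 - 5*sqrt(2)*v + 3*v - 15*sqrt(2)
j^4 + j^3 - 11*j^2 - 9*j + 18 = (j - 3)*(j - 1)*(j + 2)*(j + 3)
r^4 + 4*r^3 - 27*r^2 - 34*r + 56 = (r - 4)*(r - 1)*(r + 2)*(r + 7)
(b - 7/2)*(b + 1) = b^2 - 5*b/2 - 7/2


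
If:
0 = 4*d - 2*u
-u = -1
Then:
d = 1/2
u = 1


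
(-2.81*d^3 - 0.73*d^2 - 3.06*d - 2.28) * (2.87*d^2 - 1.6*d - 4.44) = -8.0647*d^5 + 2.4009*d^4 + 4.8622*d^3 + 1.5936*d^2 + 17.2344*d + 10.1232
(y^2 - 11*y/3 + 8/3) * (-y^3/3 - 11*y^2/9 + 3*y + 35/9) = -y^5/3 + 178*y^3/27 - 280*y^2/27 - 169*y/27 + 280/27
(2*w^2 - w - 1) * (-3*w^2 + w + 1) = -6*w^4 + 5*w^3 + 4*w^2 - 2*w - 1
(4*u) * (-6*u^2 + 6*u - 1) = -24*u^3 + 24*u^2 - 4*u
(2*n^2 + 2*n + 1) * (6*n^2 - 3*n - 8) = 12*n^4 + 6*n^3 - 16*n^2 - 19*n - 8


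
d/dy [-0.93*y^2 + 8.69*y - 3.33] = 8.69 - 1.86*y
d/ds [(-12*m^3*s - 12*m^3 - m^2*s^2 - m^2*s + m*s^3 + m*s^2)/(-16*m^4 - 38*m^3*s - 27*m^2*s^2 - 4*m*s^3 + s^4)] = m*(192*m^5 - 160*m^4*s - 440*m^4 - 174*m^3*s^2 - 240*m^3*s + 2*m^2*s^3 + 31*m^2*s^2 + 3*m*s^4 + 9*m*s^3 - s^5 - 2*s^4)/(256*m^7 + 960*m^6*s + 1348*m^5*s^2 + 832*m^4*s^3 + 169*m^3*s^4 - 29*m^2*s^5 - 9*m*s^6 + s^7)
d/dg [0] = 0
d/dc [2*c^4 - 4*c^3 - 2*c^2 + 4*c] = 8*c^3 - 12*c^2 - 4*c + 4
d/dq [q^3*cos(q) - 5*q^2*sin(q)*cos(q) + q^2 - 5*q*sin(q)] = -q^3*sin(q) + 3*q^2*cos(q) - 5*q^2*cos(2*q) - 5*q*sin(2*q) - 5*q*cos(q) + 2*q - 5*sin(q)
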